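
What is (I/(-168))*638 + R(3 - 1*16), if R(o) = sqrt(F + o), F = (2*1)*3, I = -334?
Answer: 53273/42 + I*sqrt(7) ≈ 1268.4 + 2.6458*I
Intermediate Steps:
F = 6 (F = 2*3 = 6)
R(o) = sqrt(6 + o)
(I/(-168))*638 + R(3 - 1*16) = -334/(-168)*638 + sqrt(6 + (3 - 1*16)) = -334*(-1/168)*638 + sqrt(6 + (3 - 16)) = (167/84)*638 + sqrt(6 - 13) = 53273/42 + sqrt(-7) = 53273/42 + I*sqrt(7)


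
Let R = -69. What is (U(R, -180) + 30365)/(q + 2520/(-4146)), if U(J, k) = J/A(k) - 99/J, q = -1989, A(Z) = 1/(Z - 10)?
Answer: -690970978/31620837 ≈ -21.852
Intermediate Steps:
A(Z) = 1/(-10 + Z)
U(J, k) = -99/J + J*(-10 + k) (U(J, k) = J/(1/(-10 + k)) - 99/J = J*(-10 + k) - 99/J = -99/J + J*(-10 + k))
(U(R, -180) + 30365)/(q + 2520/(-4146)) = ((-99 + (-69)²*(-10 - 180))/(-69) + 30365)/(-1989 + 2520/(-4146)) = (-(-99 + 4761*(-190))/69 + 30365)/(-1989 + 2520*(-1/4146)) = (-(-99 - 904590)/69 + 30365)/(-1989 - 420/691) = (-1/69*(-904689) + 30365)/(-1374819/691) = (301563/23 + 30365)*(-691/1374819) = (999958/23)*(-691/1374819) = -690970978/31620837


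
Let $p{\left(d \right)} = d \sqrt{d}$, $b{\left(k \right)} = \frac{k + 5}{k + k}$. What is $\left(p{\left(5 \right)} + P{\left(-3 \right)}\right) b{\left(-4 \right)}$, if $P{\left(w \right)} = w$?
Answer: $\frac{3}{8} - \frac{5 \sqrt{5}}{8} \approx -1.0225$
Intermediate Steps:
$b{\left(k \right)} = \frac{5 + k}{2 k}$
$p{\left(d \right)} = d^{\frac{3}{2}}$
$\left(p{\left(5 \right)} + P{\left(-3 \right)}\right) b{\left(-4 \right)} = \left(5^{\frac{3}{2}} - 3\right) \frac{5 - 4}{2 \left(-4\right)} = \left(5 \sqrt{5} - 3\right) \frac{1}{2} \left(- \frac{1}{4}\right) 1 = \left(-3 + 5 \sqrt{5}\right) \left(- \frac{1}{8}\right) = \frac{3}{8} - \frac{5 \sqrt{5}}{8}$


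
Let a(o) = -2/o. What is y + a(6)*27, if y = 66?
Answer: 57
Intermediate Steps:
y + a(6)*27 = 66 - 2/6*27 = 66 - 2*1/6*27 = 66 - 1/3*27 = 66 - 9 = 57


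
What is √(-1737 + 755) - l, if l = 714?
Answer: -714 + I*√982 ≈ -714.0 + 31.337*I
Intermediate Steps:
√(-1737 + 755) - l = √(-1737 + 755) - 1*714 = √(-982) - 714 = I*√982 - 714 = -714 + I*√982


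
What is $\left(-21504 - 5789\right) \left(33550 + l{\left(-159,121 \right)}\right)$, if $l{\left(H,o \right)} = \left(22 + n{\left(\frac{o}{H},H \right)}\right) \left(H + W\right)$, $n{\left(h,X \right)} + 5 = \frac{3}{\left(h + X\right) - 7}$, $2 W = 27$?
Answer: $- \frac{22491146027693}{26515} \approx -8.4824 \cdot 10^{8}$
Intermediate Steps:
$W = \frac{27}{2}$ ($W = \frac{1}{2} \cdot 27 = \frac{27}{2} \approx 13.5$)
$n{\left(h,X \right)} = -5 + \frac{3}{-7 + X + h}$ ($n{\left(h,X \right)} = -5 + \frac{3}{\left(h + X\right) - 7} = -5 + \frac{3}{\left(X + h\right) - 7} = -5 + \frac{3}{-7 + X + h}$)
$l{\left(H,o \right)} = \left(22 + \frac{38 - 5 H - \frac{5 o}{H}}{-7 + H + \frac{o}{H}}\right) \left(\frac{27}{2} + H\right)$ ($l{\left(H,o \right)} = \left(22 + \frac{38 - 5 H - 5 \frac{o}{H}}{-7 + H + \frac{o}{H}}\right) \left(H + \frac{27}{2}\right) = \left(22 + \frac{38 - 5 H - \frac{5 o}{H}}{-7 + H + \frac{o}{H}}\right) \left(\frac{27}{2} + H\right)$)
$\left(-21504 - 5789\right) \left(33550 + l{\left(-159,121 \right)}\right) = \left(-21504 - 5789\right) \left(33550 + \frac{\left(-3132\right) \left(-159\right) + 34 \left(-159\right)^{3} + 227 \left(-159\right)^{2} + 459 \cdot 121 + 34 \left(-159\right) 121}{2 \left(121 + \left(-159\right)^{2} - -1113\right)}\right) = \left(-21504 - 5789\right) \left(33550 + \frac{497988 + 34 \left(-4019679\right) + 227 \cdot 25281 + 55539 - 654126}{2 \left(121 + 25281 + 1113\right)}\right) = - 27293 \left(33550 + \frac{497988 - 136669086 + 5738787 + 55539 - 654126}{2 \cdot 26515}\right) = - 27293 \left(33550 + \frac{1}{2} \cdot \frac{1}{26515} \left(-131030898\right)\right) = - 27293 \left(33550 - \frac{65515449}{26515}\right) = \left(-27293\right) \frac{824062801}{26515} = - \frac{22491146027693}{26515}$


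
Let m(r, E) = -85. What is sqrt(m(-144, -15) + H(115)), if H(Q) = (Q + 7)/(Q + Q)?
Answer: I*sqrt(1117110)/115 ≈ 9.1907*I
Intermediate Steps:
H(Q) = (7 + Q)/(2*Q) (H(Q) = (7 + Q)/((2*Q)) = (7 + Q)*(1/(2*Q)) = (7 + Q)/(2*Q))
sqrt(m(-144, -15) + H(115)) = sqrt(-85 + (1/2)*(7 + 115)/115) = sqrt(-85 + (1/2)*(1/115)*122) = sqrt(-85 + 61/115) = sqrt(-9714/115) = I*sqrt(1117110)/115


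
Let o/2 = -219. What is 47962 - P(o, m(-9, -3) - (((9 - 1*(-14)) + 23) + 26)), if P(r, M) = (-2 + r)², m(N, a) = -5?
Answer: -145638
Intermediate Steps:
o = -438 (o = 2*(-219) = -438)
47962 - P(o, m(-9, -3) - (((9 - 1*(-14)) + 23) + 26)) = 47962 - (-2 - 438)² = 47962 - 1*(-440)² = 47962 - 1*193600 = 47962 - 193600 = -145638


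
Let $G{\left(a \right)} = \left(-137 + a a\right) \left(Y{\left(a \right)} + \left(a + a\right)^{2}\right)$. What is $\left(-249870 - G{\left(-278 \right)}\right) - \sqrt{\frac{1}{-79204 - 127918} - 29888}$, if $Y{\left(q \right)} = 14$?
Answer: $-23850244920 - \frac{i \sqrt{1282180940164114}}{207122} \approx -2.385 \cdot 10^{10} - 172.88 i$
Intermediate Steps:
$G{\left(a \right)} = \left(-137 + a^{2}\right) \left(14 + 4 a^{2}\right)$ ($G{\left(a \right)} = \left(-137 + a a\right) \left(14 + \left(a + a\right)^{2}\right) = \left(-137 + a^{2}\right) \left(14 + \left(2 a\right)^{2}\right) = \left(-137 + a^{2}\right) \left(14 + 4 a^{2}\right)$)
$\left(-249870 - G{\left(-278 \right)}\right) - \sqrt{\frac{1}{-79204 - 127918} - 29888} = \left(-249870 - \left(-1918 - 534 \left(-278\right)^{2} + 4 \left(-278\right)^{4}\right)\right) - \sqrt{\frac{1}{-79204 - 127918} - 29888} = \left(-249870 - \left(-1918 - 41269656 + 4 \cdot 5972816656\right)\right) - \sqrt{\frac{1}{-207122} - 29888} = \left(-249870 - \left(-1918 - 41269656 + 23891266624\right)\right) - \sqrt{- \frac{1}{207122} - 29888} = \left(-249870 - 23849995050\right) - \sqrt{- \frac{6190462337}{207122}} = \left(-249870 - 23849995050\right) - \frac{i \sqrt{1282180940164114}}{207122} = -23850244920 - \frac{i \sqrt{1282180940164114}}{207122}$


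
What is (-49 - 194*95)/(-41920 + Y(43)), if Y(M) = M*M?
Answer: 18479/40071 ≈ 0.46116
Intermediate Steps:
Y(M) = M**2
(-49 - 194*95)/(-41920 + Y(43)) = (-49 - 194*95)/(-41920 + 43**2) = (-49 - 18430)/(-41920 + 1849) = -18479/(-40071) = -18479*(-1/40071) = 18479/40071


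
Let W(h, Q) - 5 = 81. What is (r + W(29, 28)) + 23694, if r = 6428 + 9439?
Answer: 39647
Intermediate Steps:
r = 15867
W(h, Q) = 86 (W(h, Q) = 5 + 81 = 86)
(r + W(29, 28)) + 23694 = (15867 + 86) + 23694 = 15953 + 23694 = 39647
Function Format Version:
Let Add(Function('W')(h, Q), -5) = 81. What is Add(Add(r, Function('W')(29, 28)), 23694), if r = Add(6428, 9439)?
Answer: 39647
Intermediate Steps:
r = 15867
Function('W')(h, Q) = 86 (Function('W')(h, Q) = Add(5, 81) = 86)
Add(Add(r, Function('W')(29, 28)), 23694) = Add(Add(15867, 86), 23694) = Add(15953, 23694) = 39647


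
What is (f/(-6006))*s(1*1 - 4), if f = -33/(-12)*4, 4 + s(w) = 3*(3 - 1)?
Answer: -1/273 ≈ -0.0036630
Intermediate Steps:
s(w) = 2 (s(w) = -4 + 3*(3 - 1) = -4 + 3*2 = -4 + 6 = 2)
f = 11 (f = -33*(-1)/12*4 = -3*(-11/12)*4 = (11/4)*4 = 11)
(f/(-6006))*s(1*1 - 4) = (11/(-6006))*2 = (11*(-1/6006))*2 = -1/546*2 = -1/273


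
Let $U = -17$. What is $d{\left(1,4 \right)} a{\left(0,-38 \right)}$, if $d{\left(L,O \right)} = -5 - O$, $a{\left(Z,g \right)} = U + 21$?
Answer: $-36$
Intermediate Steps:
$a{\left(Z,g \right)} = 4$ ($a{\left(Z,g \right)} = -17 + 21 = 4$)
$d{\left(1,4 \right)} a{\left(0,-38 \right)} = \left(-5 - 4\right) 4 = \left(-9\right) 4 = -36$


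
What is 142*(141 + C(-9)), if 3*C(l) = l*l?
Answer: 23856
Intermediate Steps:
C(l) = l²/3 (C(l) = (l*l)/3 = l²/3)
142*(141 + C(-9)) = 142*(141 + (⅓)*(-9)²) = 142*(141 + (⅓)*81) = 142*(141 + 27) = 142*168 = 23856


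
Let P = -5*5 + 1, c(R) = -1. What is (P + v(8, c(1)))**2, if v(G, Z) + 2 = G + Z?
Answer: 361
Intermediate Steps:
v(G, Z) = -2 + G + Z (v(G, Z) = -2 + (G + Z) = -2 + G + Z)
P = -24 (P = -25 + 1 = -24)
(P + v(8, c(1)))**2 = (-24 + (-2 + 8 - 1))**2 = (-24 + 5)**2 = (-19)**2 = 361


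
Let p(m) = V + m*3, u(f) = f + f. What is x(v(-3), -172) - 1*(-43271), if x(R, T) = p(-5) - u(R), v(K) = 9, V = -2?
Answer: 43236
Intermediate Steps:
u(f) = 2*f
p(m) = -2 + 3*m (p(m) = -2 + m*3 = -2 + 3*m)
x(R, T) = -17 - 2*R (x(R, T) = (-2 + 3*(-5)) - 2*R = (-2 - 15) - 2*R = -17 - 2*R)
x(v(-3), -172) - 1*(-43271) = (-17 - 2*9) - 1*(-43271) = (-17 - 18) + 43271 = -35 + 43271 = 43236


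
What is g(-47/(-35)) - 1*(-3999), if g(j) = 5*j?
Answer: 28040/7 ≈ 4005.7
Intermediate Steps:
g(-47/(-35)) - 1*(-3999) = 5*(-47/(-35)) - 1*(-3999) = 5*(-47*(-1/35)) + 3999 = 5*(47/35) + 3999 = 47/7 + 3999 = 28040/7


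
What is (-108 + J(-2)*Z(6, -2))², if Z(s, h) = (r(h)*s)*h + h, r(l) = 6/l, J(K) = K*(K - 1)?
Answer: 9216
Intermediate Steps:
J(K) = K*(-1 + K)
Z(s, h) = h + 6*s (Z(s, h) = ((6/h)*s)*h + h = (6*s/h)*h + h = 6*s + h = h + 6*s)
(-108 + J(-2)*Z(6, -2))² = (-108 + (-2*(-1 - 2))*(-2 + 6*6))² = (-108 + (-2*(-3))*(-2 + 36))² = (-108 + 6*34)² = (-108 + 204)² = 96² = 9216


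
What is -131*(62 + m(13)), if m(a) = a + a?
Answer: -11528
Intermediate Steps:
m(a) = 2*a
-131*(62 + m(13)) = -131*(62 + 2*13) = -131*(62 + 26) = -131*88 = -11528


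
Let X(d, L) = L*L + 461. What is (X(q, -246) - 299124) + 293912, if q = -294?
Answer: 55765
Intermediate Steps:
X(d, L) = 461 + L² (X(d, L) = L² + 461 = 461 + L²)
(X(q, -246) - 299124) + 293912 = ((461 + (-246)²) - 299124) + 293912 = ((461 + 60516) - 299124) + 293912 = (60977 - 299124) + 293912 = -238147 + 293912 = 55765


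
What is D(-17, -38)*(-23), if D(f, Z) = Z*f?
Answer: -14858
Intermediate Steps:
D(-17, -38)*(-23) = -38*(-17)*(-23) = 646*(-23) = -14858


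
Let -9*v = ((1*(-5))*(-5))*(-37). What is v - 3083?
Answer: -26822/9 ≈ -2980.2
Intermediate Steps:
v = 925/9 (v = -(1*(-5))*(-5)*(-37)/9 = -(-5*(-5))*(-37)/9 = -25*(-37)/9 = -1/9*(-925) = 925/9 ≈ 102.78)
v - 3083 = 925/9 - 3083 = -26822/9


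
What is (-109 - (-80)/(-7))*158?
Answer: -133194/7 ≈ -19028.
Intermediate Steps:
(-109 - (-80)/(-7))*158 = (-109 - (-80)*(-1)/7)*158 = (-109 - 8*10/7)*158 = (-109 - 80/7)*158 = -843/7*158 = -133194/7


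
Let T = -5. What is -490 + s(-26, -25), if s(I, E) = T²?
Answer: -465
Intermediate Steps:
s(I, E) = 25 (s(I, E) = (-5)² = 25)
-490 + s(-26, -25) = -490 + 25 = -465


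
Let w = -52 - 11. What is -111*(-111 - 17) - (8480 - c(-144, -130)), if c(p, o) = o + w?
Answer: 5535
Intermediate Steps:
w = -63
c(p, o) = -63 + o (c(p, o) = o - 63 = -63 + o)
-111*(-111 - 17) - (8480 - c(-144, -130)) = -111*(-111 - 17) - (8480 - (-63 - 130)) = -111*(-128) - (8480 - 1*(-193)) = 14208 - (8480 + 193) = 14208 - 1*8673 = 14208 - 8673 = 5535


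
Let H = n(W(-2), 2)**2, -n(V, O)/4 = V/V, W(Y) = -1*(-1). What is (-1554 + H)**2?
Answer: 2365444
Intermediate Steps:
W(Y) = 1
n(V, O) = -4 (n(V, O) = -4*V/V = -4*1 = -4)
H = 16 (H = (-4)**2 = 16)
(-1554 + H)**2 = (-1554 + 16)**2 = (-1538)**2 = 2365444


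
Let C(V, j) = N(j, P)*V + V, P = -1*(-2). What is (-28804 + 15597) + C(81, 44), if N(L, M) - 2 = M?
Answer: -12802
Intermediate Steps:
P = 2
N(L, M) = 2 + M
C(V, j) = 5*V (C(V, j) = (2 + 2)*V + V = 4*V + V = 5*V)
(-28804 + 15597) + C(81, 44) = (-28804 + 15597) + 5*81 = -13207 + 405 = -12802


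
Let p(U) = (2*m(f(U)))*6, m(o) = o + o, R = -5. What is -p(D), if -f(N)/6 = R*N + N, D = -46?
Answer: 26496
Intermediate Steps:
f(N) = 24*N (f(N) = -6*(-5*N + N) = -(-24)*N = 24*N)
m(o) = 2*o
p(U) = 576*U (p(U) = (2*(2*(24*U)))*6 = (2*(48*U))*6 = (96*U)*6 = 576*U)
-p(D) = -576*(-46) = -1*(-26496) = 26496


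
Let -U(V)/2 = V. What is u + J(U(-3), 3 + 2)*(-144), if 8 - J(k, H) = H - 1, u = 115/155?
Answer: -17833/31 ≈ -575.26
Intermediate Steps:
U(V) = -2*V
u = 23/31 (u = 115*(1/155) = 23/31 ≈ 0.74194)
J(k, H) = 9 - H (J(k, H) = 8 - (H - 1) = 8 - (-1 + H) = 8 + (1 - H) = 9 - H)
u + J(U(-3), 3 + 2)*(-144) = 23/31 + (9 - (3 + 2))*(-144) = 23/31 + (9 - 1*5)*(-144) = 23/31 + (9 - 5)*(-144) = 23/31 + 4*(-144) = 23/31 - 576 = -17833/31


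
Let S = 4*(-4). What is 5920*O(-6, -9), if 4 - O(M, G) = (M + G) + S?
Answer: 207200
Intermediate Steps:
S = -16
O(M, G) = 20 - G - M (O(M, G) = 4 - ((M + G) - 16) = 4 - ((G + M) - 16) = 4 - (-16 + G + M) = 4 + (16 - G - M) = 20 - G - M)
5920*O(-6, -9) = 5920*(20 - 1*(-9) - 1*(-6)) = 5920*(20 + 9 + 6) = 5920*35 = 207200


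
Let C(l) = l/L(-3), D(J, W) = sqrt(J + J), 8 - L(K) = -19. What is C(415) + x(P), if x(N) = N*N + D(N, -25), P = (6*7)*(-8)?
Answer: 3048607/27 + 4*I*sqrt(42) ≈ 1.1291e+5 + 25.923*I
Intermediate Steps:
P = -336 (P = 42*(-8) = -336)
L(K) = 27 (L(K) = 8 - 1*(-19) = 8 + 19 = 27)
D(J, W) = sqrt(2)*sqrt(J) (D(J, W) = sqrt(2*J) = sqrt(2)*sqrt(J))
C(l) = l/27
x(N) = N**2 + sqrt(2)*sqrt(N) (x(N) = N*N + sqrt(2)*sqrt(N) = N**2 + sqrt(2)*sqrt(N))
C(415) + x(P) = (1/27)*415 + ((-336)**2 + sqrt(2)*sqrt(-336)) = 415/27 + (112896 + sqrt(2)*(4*I*sqrt(21))) = 415/27 + (112896 + 4*I*sqrt(42)) = 3048607/27 + 4*I*sqrt(42)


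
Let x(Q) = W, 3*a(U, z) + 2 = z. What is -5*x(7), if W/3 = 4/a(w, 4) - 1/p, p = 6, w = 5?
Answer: -175/2 ≈ -87.500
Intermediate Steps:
a(U, z) = -⅔ + z/3
W = 35/2 (W = 3*(4/(-⅔ + (⅓)*4) - 1/6) = 3*(4/(-⅔ + 4/3) - 1*⅙) = 3*(4/(⅔) - ⅙) = 3*(4*(3/2) - ⅙) = 3*(6 - ⅙) = 3*(35/6) = 35/2 ≈ 17.500)
x(Q) = 35/2
-5*x(7) = -5*35/2 = -175/2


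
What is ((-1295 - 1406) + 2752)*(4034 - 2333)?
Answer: 86751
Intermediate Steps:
((-1295 - 1406) + 2752)*(4034 - 2333) = (-2701 + 2752)*1701 = 51*1701 = 86751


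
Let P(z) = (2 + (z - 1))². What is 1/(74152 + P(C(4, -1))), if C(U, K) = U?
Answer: 1/74177 ≈ 1.3481e-5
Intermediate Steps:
P(z) = (1 + z)² (P(z) = (2 + (-1 + z))² = (1 + z)²)
1/(74152 + P(C(4, -1))) = 1/(74152 + (1 + 4)²) = 1/(74152 + 5²) = 1/(74152 + 25) = 1/74177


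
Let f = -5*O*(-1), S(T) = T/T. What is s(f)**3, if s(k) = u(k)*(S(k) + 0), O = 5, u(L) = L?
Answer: 15625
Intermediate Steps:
S(T) = 1
f = 25 (f = -5*5*(-1) = -25*(-1) = 25)
s(k) = k (s(k) = k*(1 + 0) = k*1 = k)
s(f)**3 = 25**3 = 15625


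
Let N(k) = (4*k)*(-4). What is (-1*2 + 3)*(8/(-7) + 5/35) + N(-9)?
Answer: 143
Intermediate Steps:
N(k) = -16*k
(-1*2 + 3)*(8/(-7) + 5/35) + N(-9) = (-1*2 + 3)*(8/(-7) + 5/35) - 16*(-9) = (-2 + 3)*(8*(-1/7) + 5*(1/35)) + 144 = 1*(-8/7 + 1/7) + 144 = 1*(-1) + 144 = -1 + 144 = 143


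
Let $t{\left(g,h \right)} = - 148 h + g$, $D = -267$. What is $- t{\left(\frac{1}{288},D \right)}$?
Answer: $- \frac{11380609}{288} \approx -39516.0$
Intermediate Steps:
$t{\left(g,h \right)} = g - 148 h$
$- t{\left(\frac{1}{288},D \right)} = - (\frac{1}{288} - -39516) = - (\frac{1}{288} + 39516) = \left(-1\right) \frac{11380609}{288} = - \frac{11380609}{288}$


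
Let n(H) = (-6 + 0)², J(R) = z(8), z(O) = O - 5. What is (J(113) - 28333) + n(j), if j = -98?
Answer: -28294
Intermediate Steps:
z(O) = -5 + O
J(R) = 3 (J(R) = -5 + 8 = 3)
n(H) = 36 (n(H) = (-6)² = 36)
(J(113) - 28333) + n(j) = (3 - 28333) + 36 = -28330 + 36 = -28294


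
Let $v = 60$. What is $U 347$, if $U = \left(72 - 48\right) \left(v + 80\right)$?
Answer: $1165920$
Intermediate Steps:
$U = 3360$ ($U = \left(72 - 48\right) \left(60 + 80\right) = 24 \cdot 140 = 3360$)
$U 347 = 3360 \cdot 347 = 1165920$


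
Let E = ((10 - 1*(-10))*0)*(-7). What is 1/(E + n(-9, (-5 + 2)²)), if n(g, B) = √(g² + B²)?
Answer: √2/18 ≈ 0.078567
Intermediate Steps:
E = 0 (E = ((10 + 10)*0)*(-7) = (20*0)*(-7) = 0*(-7) = 0)
n(g, B) = √(B² + g²)
1/(E + n(-9, (-5 + 2)²)) = 1/(0 + √(((-5 + 2)²)² + (-9)²)) = 1/(0 + √(((-3)²)² + 81)) = 1/(0 + √(9² + 81)) = 1/(0 + √(81 + 81)) = 1/(0 + √162) = 1/(0 + 9*√2) = 1/(9*√2) = √2/18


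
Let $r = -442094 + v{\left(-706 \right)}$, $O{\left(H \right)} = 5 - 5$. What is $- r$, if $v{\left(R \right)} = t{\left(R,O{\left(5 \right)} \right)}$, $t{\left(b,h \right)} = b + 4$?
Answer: $442796$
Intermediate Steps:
$O{\left(H \right)} = 0$
$t{\left(b,h \right)} = 4 + b$
$v{\left(R \right)} = 4 + R$
$r = -442796$ ($r = -442094 + \left(4 - 706\right) = -442094 - 702 = -442796$)
$- r = \left(-1\right) \left(-442796\right) = 442796$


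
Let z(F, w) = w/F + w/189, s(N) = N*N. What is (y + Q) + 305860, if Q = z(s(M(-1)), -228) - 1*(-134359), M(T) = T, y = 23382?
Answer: 29192423/63 ≈ 4.6337e+5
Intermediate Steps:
s(N) = N**2
z(F, w) = w/189 + w/F (z(F, w) = w/F + w*(1/189) = w/F + w/189 = w/189 + w/F)
Q = 8450177/63 (Q = ((1/189)*(-228) - 228/((-1)**2)) - 1*(-134359) = (-76/63 - 228/1) + 134359 = (-76/63 - 228*1) + 134359 = (-76/63 - 228) + 134359 = -14440/63 + 134359 = 8450177/63 ≈ 1.3413e+5)
(y + Q) + 305860 = (23382 + 8450177/63) + 305860 = 9923243/63 + 305860 = 29192423/63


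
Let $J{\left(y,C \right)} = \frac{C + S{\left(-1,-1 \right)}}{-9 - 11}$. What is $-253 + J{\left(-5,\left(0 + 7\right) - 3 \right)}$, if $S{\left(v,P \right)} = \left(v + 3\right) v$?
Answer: $- \frac{2531}{10} \approx -253.1$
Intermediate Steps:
$S{\left(v,P \right)} = v \left(3 + v\right)$ ($S{\left(v,P \right)} = \left(3 + v\right) v = v \left(3 + v\right)$)
$J{\left(y,C \right)} = \frac{1}{10} - \frac{C}{20}$ ($J{\left(y,C \right)} = \frac{C - \left(3 - 1\right)}{-9 - 11} = \frac{C - 2}{-20} = \left(C - 2\right) \left(- \frac{1}{20}\right) = \left(-2 + C\right) \left(- \frac{1}{20}\right) = \frac{1}{10} - \frac{C}{20}$)
$-253 + J{\left(-5,\left(0 + 7\right) - 3 \right)} = -253 + \left(\frac{1}{10} - \frac{\left(0 + 7\right) - 3}{20}\right) = -253 + \left(\frac{1}{10} - \frac{7 - 3}{20}\right) = -253 + \left(\frac{1}{10} - \frac{1}{5}\right) = -253 - \frac{1}{10} = - \frac{2531}{10}$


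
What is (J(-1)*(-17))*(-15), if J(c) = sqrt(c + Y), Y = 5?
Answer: 510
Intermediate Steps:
J(c) = sqrt(5 + c) (J(c) = sqrt(c + 5) = sqrt(5 + c))
(J(-1)*(-17))*(-15) = (sqrt(5 - 1)*(-17))*(-15) = (sqrt(4)*(-17))*(-15) = (2*(-17))*(-15) = -34*(-15) = 510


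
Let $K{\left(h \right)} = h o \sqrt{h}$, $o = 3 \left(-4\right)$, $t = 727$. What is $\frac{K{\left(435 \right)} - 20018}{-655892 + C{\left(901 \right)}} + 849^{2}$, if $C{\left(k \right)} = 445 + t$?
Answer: $\frac{235961425369}{327360} + \frac{87 \sqrt{435}}{10912} \approx 7.208 \cdot 10^{5}$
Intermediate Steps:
$o = -12$
$C{\left(k \right)} = 1172$ ($C{\left(k \right)} = 445 + 727 = 1172$)
$K{\left(h \right)} = - 12 h^{\frac{3}{2}}$ ($K{\left(h \right)} = h \left(-12\right) \sqrt{h} = - 12 h \sqrt{h} = - 12 h^{\frac{3}{2}}$)
$\frac{K{\left(435 \right)} - 20018}{-655892 + C{\left(901 \right)}} + 849^{2} = \frac{- 12 \cdot 435^{\frac{3}{2}} - 20018}{-655892 + 1172} + 849^{2} = \frac{- 12 \cdot 435 \sqrt{435} - 20018}{-654720} + 720801 = \left(- 5220 \sqrt{435} - 20018\right) \left(- \frac{1}{654720}\right) + 720801 = \left(-20018 - 5220 \sqrt{435}\right) \left(- \frac{1}{654720}\right) + 720801 = \left(\frac{10009}{327360} + \frac{87 \sqrt{435}}{10912}\right) + 720801 = \frac{235961425369}{327360} + \frac{87 \sqrt{435}}{10912}$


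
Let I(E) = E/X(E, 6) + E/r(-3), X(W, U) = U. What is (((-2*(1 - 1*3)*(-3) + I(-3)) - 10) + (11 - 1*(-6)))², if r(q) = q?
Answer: 81/4 ≈ 20.250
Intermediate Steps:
I(E) = -E/6 (I(E) = E/6 + E/(-3) = E*(⅙) + E*(-⅓) = E/6 - E/3 = -E/6)
(((-2*(1 - 1*3)*(-3) + I(-3)) - 10) + (11 - 1*(-6)))² = (((-2*(1 - 1*3)*(-3) - ⅙*(-3)) - 10) + (11 - 1*(-6)))² = (((-2*(1 - 3)*(-3) + ½) - 10) + (11 + 6))² = (((-2*(-2)*(-3) + ½) - 10) + 17)² = (((4*(-3) + ½) - 10) + 17)² = (((-12 + ½) - 10) + 17)² = ((-23/2 - 10) + 17)² = (-43/2 + 17)² = (-9/2)² = 81/4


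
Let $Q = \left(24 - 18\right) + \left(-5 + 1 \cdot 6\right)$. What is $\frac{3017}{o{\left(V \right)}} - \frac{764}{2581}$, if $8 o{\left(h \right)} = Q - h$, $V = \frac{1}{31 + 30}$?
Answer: $\frac{1899835256}{549753} \approx 3455.8$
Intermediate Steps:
$V = \frac{1}{61} \approx 0.016393$
$Q = 7$ ($Q = 6 + \left(-5 + 6\right) = 6 + 1 = 7$)
$o{\left(h \right)} = \frac{7}{8} - \frac{h}{8}$ ($o{\left(h \right)} = \frac{7 - h}{8} = \frac{7}{8} - \frac{h}{8}$)
$\frac{3017}{o{\left(V \right)}} - \frac{764}{2581} = \frac{3017}{\frac{7}{8} - \frac{1}{488}} - \frac{764}{2581} = \frac{3017}{\frac{213}{244}} - \frac{764}{2581} = 3017 \cdot \frac{244}{213} - \frac{764}{2581} = \frac{736148}{213} - \frac{764}{2581} = \frac{1899835256}{549753}$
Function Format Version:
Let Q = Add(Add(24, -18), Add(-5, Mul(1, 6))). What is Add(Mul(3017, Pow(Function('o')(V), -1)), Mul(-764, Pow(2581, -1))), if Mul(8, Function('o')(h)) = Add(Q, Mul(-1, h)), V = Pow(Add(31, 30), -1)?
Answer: Rational(1899835256, 549753) ≈ 3455.8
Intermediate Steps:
V = Rational(1, 61) (V = Pow(61, -1) = Rational(1, 61) ≈ 0.016393)
Q = 7 (Q = Add(6, Add(-5, 6)) = Add(6, 1) = 7)
Function('o')(h) = Add(Rational(7, 8), Mul(Rational(-1, 8), h)) (Function('o')(h) = Mul(Rational(1, 8), Add(7, Mul(-1, h))) = Add(Rational(7, 8), Mul(Rational(-1, 8), h)))
Add(Mul(3017, Pow(Function('o')(V), -1)), Mul(-764, Pow(2581, -1))) = Add(Mul(3017, Pow(Add(Rational(7, 8), Mul(Rational(-1, 8), Rational(1, 61))), -1)), Mul(-764, Pow(2581, -1))) = Add(Mul(3017, Pow(Add(Rational(7, 8), Rational(-1, 488)), -1)), Mul(-764, Rational(1, 2581))) = Add(Mul(3017, Pow(Rational(213, 244), -1)), Rational(-764, 2581)) = Add(Mul(3017, Rational(244, 213)), Rational(-764, 2581)) = Add(Rational(736148, 213), Rational(-764, 2581)) = Rational(1899835256, 549753)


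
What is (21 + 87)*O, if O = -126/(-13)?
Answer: 13608/13 ≈ 1046.8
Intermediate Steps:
O = 126/13 (O = -126*(-1/13) = 126/13 ≈ 9.6923)
(21 + 87)*O = (21 + 87)*(126/13) = 108*(126/13) = 13608/13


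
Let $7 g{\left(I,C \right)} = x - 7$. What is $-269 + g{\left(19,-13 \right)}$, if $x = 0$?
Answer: $-270$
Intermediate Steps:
$g{\left(I,C \right)} = -1$ ($g{\left(I,C \right)} = \frac{0 - 7}{7} = \frac{1}{7} \left(-7\right) = -1$)
$-269 + g{\left(19,-13 \right)} = -269 - 1 = -270$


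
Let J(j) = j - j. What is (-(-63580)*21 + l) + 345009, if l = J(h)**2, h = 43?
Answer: 1680189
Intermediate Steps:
J(j) = 0
l = 0 (l = 0**2 = 0)
(-(-63580)*21 + l) + 345009 = (-(-63580)*21 + 0) + 345009 = (-1445*(-924) + 0) + 345009 = (1335180 + 0) + 345009 = 1335180 + 345009 = 1680189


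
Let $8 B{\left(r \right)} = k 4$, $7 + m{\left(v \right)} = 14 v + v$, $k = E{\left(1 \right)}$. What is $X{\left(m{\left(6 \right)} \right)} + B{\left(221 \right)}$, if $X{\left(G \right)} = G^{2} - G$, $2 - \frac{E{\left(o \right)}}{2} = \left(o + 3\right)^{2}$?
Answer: $6792$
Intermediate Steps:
$E{\left(o \right)} = 4 - 2 \left(3 + o\right)^{2}$ ($E{\left(o \right)} = 4 - 2 \left(o + 3\right)^{2} = 4 - 2 \left(3 + o\right)^{2}$)
$k = -28$ ($k = 4 - 2 \left(3 + 1\right)^{2} = 4 - 2 \cdot 4^{2} = 4 - 32 = -28$)
$m{\left(v \right)} = -7 + 15 v$ ($m{\left(v \right)} = -7 + \left(14 v + v\right) = -7 + 15 v$)
$B{\left(r \right)} = -14$ ($B{\left(r \right)} = \frac{\left(-28\right) 4}{8} = \frac{1}{8} \left(-112\right) = -14$)
$X{\left(m{\left(6 \right)} \right)} + B{\left(221 \right)} = \left(-7 + 15 \cdot 6\right) \left(-1 + \left(-7 + 15 \cdot 6\right)\right) - 14 = \left(-7 + 90\right) \left(-1 + \left(-7 + 90\right)\right) - 14 = 83 \left(-1 + 83\right) - 14 = 83 \cdot 82 - 14 = 6806 - 14 = 6792$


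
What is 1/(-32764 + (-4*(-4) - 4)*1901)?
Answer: -1/9952 ≈ -0.00010048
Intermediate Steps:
1/(-32764 + (-4*(-4) - 4)*1901) = 1/(-32764 + (16 - 4)*1901) = 1/(-32764 + 12*1901) = 1/(-32764 + 22812) = 1/(-9952) = -1/9952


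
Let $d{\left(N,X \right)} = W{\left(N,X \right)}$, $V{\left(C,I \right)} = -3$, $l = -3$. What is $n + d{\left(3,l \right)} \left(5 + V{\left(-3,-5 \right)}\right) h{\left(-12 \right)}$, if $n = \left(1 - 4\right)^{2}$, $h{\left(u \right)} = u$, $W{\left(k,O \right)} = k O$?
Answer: $225$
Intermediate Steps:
$W{\left(k,O \right)} = O k$
$d{\left(N,X \right)} = N X$ ($d{\left(N,X \right)} = X N = N X$)
$n = 9$ ($n = \left(-3\right)^{2} = 9$)
$n + d{\left(3,l \right)} \left(5 + V{\left(-3,-5 \right)}\right) h{\left(-12 \right)} = 9 + 3 \left(-3\right) \left(5 - 3\right) \left(-12\right) = 9 + \left(-9\right) 2 \left(-12\right) = 9 - -216 = 9 + 216 = 225$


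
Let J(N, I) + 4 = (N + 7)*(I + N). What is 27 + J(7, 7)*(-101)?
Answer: -19365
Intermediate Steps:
J(N, I) = -4 + (7 + N)*(I + N) (J(N, I) = -4 + (N + 7)*(I + N) = -4 + (7 + N)*(I + N))
27 + J(7, 7)*(-101) = 27 + (-4 + 7² + 7*7 + 7*7 + 7*7)*(-101) = 27 + (-4 + 49 + 49 + 49 + 49)*(-101) = 27 + 192*(-101) = 27 - 19392 = -19365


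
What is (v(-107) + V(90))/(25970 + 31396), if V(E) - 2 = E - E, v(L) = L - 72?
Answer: -59/19122 ≈ -0.0030854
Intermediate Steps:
v(L) = -72 + L
V(E) = 2 (V(E) = 2 + (E - E) = 2 + 0 = 2)
(v(-107) + V(90))/(25970 + 31396) = ((-72 - 107) + 2)/(25970 + 31396) = (-179 + 2)/57366 = -177*1/57366 = -59/19122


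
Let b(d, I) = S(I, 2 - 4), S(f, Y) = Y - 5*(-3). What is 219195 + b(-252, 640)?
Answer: 219208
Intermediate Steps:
S(f, Y) = 15 + Y (S(f, Y) = Y + 15 = 15 + Y)
b(d, I) = 13 (b(d, I) = 15 + (2 - 4) = 15 - 2 = 13)
219195 + b(-252, 640) = 219195 + 13 = 219208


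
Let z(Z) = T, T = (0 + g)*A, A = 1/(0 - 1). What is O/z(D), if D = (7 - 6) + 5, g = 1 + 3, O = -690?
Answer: 345/2 ≈ 172.50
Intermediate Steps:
g = 4
D = 6 (D = 1 + 5 = 6)
A = -1 (A = 1/(-1) = -1)
T = -4 (T = (0 + 4)*(-1) = 4*(-1) = -4)
z(Z) = -4
O/z(D) = -690/(-4) = -690*(-1/4) = 345/2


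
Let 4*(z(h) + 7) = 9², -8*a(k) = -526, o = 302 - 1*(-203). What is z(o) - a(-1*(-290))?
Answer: -105/2 ≈ -52.500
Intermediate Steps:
o = 505 (o = 302 + 203 = 505)
a(k) = 263/4 (a(k) = -⅛*(-526) = 263/4)
z(h) = 53/4 (z(h) = -7 + (¼)*9² = -7 + (¼)*81 = -7 + 81/4 = 53/4)
z(o) - a(-1*(-290)) = 53/4 - 1*263/4 = 53/4 - 263/4 = -105/2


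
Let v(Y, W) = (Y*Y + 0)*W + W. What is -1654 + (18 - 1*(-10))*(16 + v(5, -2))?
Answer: -2662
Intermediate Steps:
v(Y, W) = W + W*Y**2 (v(Y, W) = (Y**2 + 0)*W + W = Y**2*W + W = W*Y**2 + W = W + W*Y**2)
-1654 + (18 - 1*(-10))*(16 + v(5, -2)) = -1654 + (18 - 1*(-10))*(16 - 2*(1 + 5**2)) = -1654 + (18 + 10)*(16 - 2*(1 + 25)) = -1654 + 28*(16 - 2*26) = -1654 + 28*(16 - 52) = -1654 + 28*(-36) = -1654 - 1008 = -2662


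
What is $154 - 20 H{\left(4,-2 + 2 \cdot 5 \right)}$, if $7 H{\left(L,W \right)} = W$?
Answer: $\frac{918}{7} \approx 131.14$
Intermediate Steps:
$H{\left(L,W \right)} = \frac{W}{7}$
$154 - 20 H{\left(4,-2 + 2 \cdot 5 \right)} = 154 - 20 \frac{-2 + 2 \cdot 5}{7} = 154 - 20 \frac{-2 + 10}{7} = 154 - 20 \cdot \frac{1}{7} \cdot 8 = 154 - \frac{160}{7} = \frac{918}{7}$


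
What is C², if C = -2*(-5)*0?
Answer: 0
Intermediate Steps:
C = 0 (C = 10*0 = 0)
C² = 0² = 0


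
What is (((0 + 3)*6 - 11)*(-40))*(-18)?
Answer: 5040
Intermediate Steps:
(((0 + 3)*6 - 11)*(-40))*(-18) = ((3*6 - 11)*(-40))*(-18) = ((18 - 11)*(-40))*(-18) = (7*(-40))*(-18) = -280*(-18) = 5040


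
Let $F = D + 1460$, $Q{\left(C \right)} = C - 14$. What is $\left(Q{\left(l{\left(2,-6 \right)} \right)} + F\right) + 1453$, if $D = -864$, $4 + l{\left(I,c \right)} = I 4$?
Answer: $2039$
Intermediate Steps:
$l{\left(I,c \right)} = -4 + 4 I$ ($l{\left(I,c \right)} = -4 + I 4 = -4 + 4 I$)
$Q{\left(C \right)} = -14 + C$ ($Q{\left(C \right)} = C - 14 = -14 + C$)
$F = 596$ ($F = -864 + 1460 = 596$)
$\left(Q{\left(l{\left(2,-6 \right)} \right)} + F\right) + 1453 = \left(\left(-14 + \left(-4 + 4 \cdot 2\right)\right) + 596\right) + 1453 = \left(\left(-14 + \left(-4 + 8\right)\right) + 596\right) + 1453 = \left(\left(-14 + 4\right) + 596\right) + 1453 = \left(-10 + 596\right) + 1453 = 586 + 1453 = 2039$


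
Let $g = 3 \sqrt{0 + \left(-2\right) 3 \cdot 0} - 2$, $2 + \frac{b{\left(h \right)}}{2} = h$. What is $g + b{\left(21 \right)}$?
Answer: $36$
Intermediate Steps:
$b{\left(h \right)} = -4 + 2 h$
$g = -2$ ($g = 3 \sqrt{0 - 0} - 2 = 3 \sqrt{0 + 0} - 2 = 3 \sqrt{0} - 2 = 3 \cdot 0 - 2 = 0 - 2 = -2$)
$g + b{\left(21 \right)} = -2 + \left(-4 + 2 \cdot 21\right) = -2 + \left(-4 + 42\right) = -2 + 38 = 36$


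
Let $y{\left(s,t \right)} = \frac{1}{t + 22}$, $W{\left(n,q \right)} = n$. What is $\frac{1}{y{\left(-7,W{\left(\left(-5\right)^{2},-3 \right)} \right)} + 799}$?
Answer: $\frac{47}{37554} \approx 0.0012515$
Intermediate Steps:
$y{\left(s,t \right)} = \frac{1}{22 + t}$
$\frac{1}{y{\left(-7,W{\left(\left(-5\right)^{2},-3 \right)} \right)} + 799} = \frac{1}{\frac{1}{22 + \left(-5\right)^{2}} + 799} = \frac{1}{\frac{1}{22 + 25} + 799} = \frac{1}{\frac{1}{47} + 799} = \frac{1}{\frac{37554}{47}} = \frac{47}{37554}$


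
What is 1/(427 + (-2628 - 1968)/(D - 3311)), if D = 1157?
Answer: 359/154059 ≈ 0.0023303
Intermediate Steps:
1/(427 + (-2628 - 1968)/(D - 3311)) = 1/(427 + (-2628 - 1968)/(1157 - 3311)) = 1/(427 - 4596/(-2154)) = 1/(427 - 4596*(-1/2154)) = 1/(427 + 766/359) = 1/(154059/359) = 359/154059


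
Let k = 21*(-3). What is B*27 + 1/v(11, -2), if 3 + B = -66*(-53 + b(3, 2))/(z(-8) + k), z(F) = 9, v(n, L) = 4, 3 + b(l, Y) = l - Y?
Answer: -7583/4 ≈ -1895.8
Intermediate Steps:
b(l, Y) = -3 + l - Y (b(l, Y) = -3 + (l - Y) = -3 + l - Y)
k = -63
B = -632/9 (B = -3 - 66*(-53 + (-3 + 3 - 1*2))/(9 - 63) = -3 - 66/((-54/(-53 + (-3 + 3 - 2)))) = -3 - 66/((-54/(-53 - 2))) = -3 - 66/((-54/(-55))) = -3 - 66/((-54*(-1/55))) = -3 - 66/54/55 = -3 - 66*55/54 = -3 - 605/9 = -632/9 ≈ -70.222)
B*27 + 1/v(11, -2) = -632/9*27 + 1/4 = -1896 + ¼ = -7583/4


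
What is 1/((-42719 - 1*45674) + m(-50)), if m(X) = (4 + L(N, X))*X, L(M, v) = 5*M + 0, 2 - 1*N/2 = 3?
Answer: -1/88093 ≈ -1.1352e-5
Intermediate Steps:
N = -2 (N = 4 - 2*3 = 4 - 6 = -2)
L(M, v) = 5*M
m(X) = -6*X (m(X) = (4 + 5*(-2))*X = (4 - 10)*X = -6*X)
1/((-42719 - 1*45674) + m(-50)) = 1/((-42719 - 1*45674) - 6*(-50)) = 1/((-42719 - 45674) + 300) = 1/(-88393 + 300) = 1/(-88093) = -1/88093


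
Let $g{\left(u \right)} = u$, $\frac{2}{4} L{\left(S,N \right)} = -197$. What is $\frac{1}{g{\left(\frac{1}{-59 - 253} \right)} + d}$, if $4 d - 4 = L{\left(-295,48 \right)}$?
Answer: $- \frac{312}{30421} \approx -0.010256$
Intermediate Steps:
$L{\left(S,N \right)} = -394$ ($L{\left(S,N \right)} = 2 \left(-197\right) = -394$)
$d = - \frac{195}{2}$ ($d = 1 + \frac{1}{4} \left(-394\right) = 1 - \frac{197}{2} = - \frac{195}{2} \approx -97.5$)
$\frac{1}{g{\left(\frac{1}{-59 - 253} \right)} + d} = \frac{1}{\frac{1}{-59 - 253} - \frac{195}{2}} = \frac{1}{\frac{1}{-312} - \frac{195}{2}} = \frac{1}{- \frac{1}{312} - \frac{195}{2}} = \frac{1}{- \frac{30421}{312}} = - \frac{312}{30421}$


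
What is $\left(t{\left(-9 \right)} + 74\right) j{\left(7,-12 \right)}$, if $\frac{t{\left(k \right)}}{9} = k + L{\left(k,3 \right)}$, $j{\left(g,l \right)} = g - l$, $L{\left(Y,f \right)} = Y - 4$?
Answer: $-2356$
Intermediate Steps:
$L{\left(Y,f \right)} = -4 + Y$
$t{\left(k \right)} = -36 + 18 k$ ($t{\left(k \right)} = 9 \left(k + \left(-4 + k\right)\right) = 9 \left(-4 + 2 k\right) = -36 + 18 k$)
$\left(t{\left(-9 \right)} + 74\right) j{\left(7,-12 \right)} = \left(\left(-36 + 18 \left(-9\right)\right) + 74\right) \left(7 - -12\right) = \left(\left(-36 - 162\right) + 74\right) \left(7 + 12\right) = \left(-198 + 74\right) 19 = \left(-124\right) 19 = -2356$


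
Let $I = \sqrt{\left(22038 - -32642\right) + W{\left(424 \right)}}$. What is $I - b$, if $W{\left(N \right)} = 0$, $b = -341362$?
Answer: $341362 + 2 \sqrt{13670} \approx 3.416 \cdot 10^{5}$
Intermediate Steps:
$I = 2 \sqrt{13670}$ ($I = \sqrt{\left(22038 - -32642\right) + 0} = \sqrt{\left(22038 + 32642\right) + 0} = \sqrt{54680 + 0} = \sqrt{54680} = 2 \sqrt{13670} \approx 233.84$)
$I - b = 2 \sqrt{13670} - -341362 = 2 \sqrt{13670} + 341362 = 341362 + 2 \sqrt{13670}$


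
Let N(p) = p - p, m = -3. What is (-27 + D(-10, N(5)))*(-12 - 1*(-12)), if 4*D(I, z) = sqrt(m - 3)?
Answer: 0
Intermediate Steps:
N(p) = 0
D(I, z) = I*sqrt(6)/4 (D(I, z) = sqrt(-3 - 3)/4 = sqrt(-6)/4 = (I*sqrt(6))/4 = I*sqrt(6)/4)
(-27 + D(-10, N(5)))*(-12 - 1*(-12)) = (-27 + I*sqrt(6)/4)*(-12 - 1*(-12)) = (-27 + I*sqrt(6)/4)*(-12 + 12) = (-27 + I*sqrt(6)/4)*0 = 0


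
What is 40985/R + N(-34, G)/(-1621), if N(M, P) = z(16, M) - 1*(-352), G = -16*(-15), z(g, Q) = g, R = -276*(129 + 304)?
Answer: -110415629/193722468 ≈ -0.56997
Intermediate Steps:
R = -119508 (R = -276*433 = -119508)
G = 240
N(M, P) = 368 (N(M, P) = 16 - 1*(-352) = 16 + 352 = 368)
40985/R + N(-34, G)/(-1621) = 40985/(-119508) + 368/(-1621) = 40985*(-1/119508) + 368*(-1/1621) = -40985/119508 - 368/1621 = -110415629/193722468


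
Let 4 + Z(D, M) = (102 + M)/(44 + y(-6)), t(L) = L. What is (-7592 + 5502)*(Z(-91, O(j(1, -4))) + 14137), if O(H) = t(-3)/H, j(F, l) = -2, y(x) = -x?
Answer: -295422963/10 ≈ -2.9542e+7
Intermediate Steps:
O(H) = -3/H
Z(D, M) = -49/25 + M/50 (Z(D, M) = -4 + (102 + M)/(44 - 1*(-6)) = -4 + (102 + M)/(44 + 6) = -4 + (102 + M)/50 = -4 + (102 + M)*(1/50) = -4 + (51/25 + M/50) = -49/25 + M/50)
(-7592 + 5502)*(Z(-91, O(j(1, -4))) + 14137) = (-7592 + 5502)*((-49/25 + (-3/(-2))/50) + 14137) = -2090*((-49/25 + (-3*(-1/2))/50) + 14137) = -2090*((-49/25 + (1/50)*(3/2)) + 14137) = -2090*((-49/25 + 3/100) + 14137) = -2090*(-193/100 + 14137) = -2090*1413507/100 = -295422963/10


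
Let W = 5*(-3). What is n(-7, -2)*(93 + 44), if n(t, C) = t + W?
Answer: -3014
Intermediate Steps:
W = -15
n(t, C) = -15 + t (n(t, C) = t - 15 = -15 + t)
n(-7, -2)*(93 + 44) = (-15 - 7)*(93 + 44) = -22*137 = -3014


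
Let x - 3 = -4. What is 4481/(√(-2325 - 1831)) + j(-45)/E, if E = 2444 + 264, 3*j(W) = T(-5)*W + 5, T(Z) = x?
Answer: 25/4062 - 4481*I*√1039/2078 ≈ 0.0061546 - 69.508*I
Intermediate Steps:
x = -1 (x = 3 - 4 = -1)
T(Z) = -1
j(W) = 5/3 - W/3 (j(W) = (-W + 5)/3 = (5 - W)/3 = 5/3 - W/3)
E = 2708
4481/(√(-2325 - 1831)) + j(-45)/E = 4481/(√(-2325 - 1831)) + (5/3 - ⅓*(-45))/2708 = 4481/(√(-4156)) + (5/3 + 15)*(1/2708) = 4481/((2*I*√1039)) + (50/3)*(1/2708) = 4481*(-I*√1039/2078) + 25/4062 = -4481*I*√1039/2078 + 25/4062 = 25/4062 - 4481*I*√1039/2078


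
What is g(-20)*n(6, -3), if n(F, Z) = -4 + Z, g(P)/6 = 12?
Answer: -504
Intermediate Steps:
g(P) = 72 (g(P) = 6*12 = 72)
g(-20)*n(6, -3) = 72*(-4 - 3) = 72*(-7) = -504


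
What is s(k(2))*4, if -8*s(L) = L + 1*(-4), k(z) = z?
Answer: 1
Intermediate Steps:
s(L) = 1/2 - L/8 (s(L) = -(L + 1*(-4))/8 = -(L - 4)/8 = -(-4 + L)/8 = 1/2 - L/8)
s(k(2))*4 = (1/2 - 1/8*2)*4 = (1/2 - 1/4)*4 = (1/4)*4 = 1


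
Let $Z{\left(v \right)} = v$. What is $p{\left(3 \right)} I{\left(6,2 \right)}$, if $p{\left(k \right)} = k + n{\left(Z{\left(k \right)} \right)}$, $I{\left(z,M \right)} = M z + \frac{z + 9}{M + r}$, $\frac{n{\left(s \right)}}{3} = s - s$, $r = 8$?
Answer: $\frac{81}{2} \approx 40.5$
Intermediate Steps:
$n{\left(s \right)} = 0$ ($n{\left(s \right)} = 3 \left(s - s\right) = 3 \cdot 0 = 0$)
$I{\left(z,M \right)} = M z + \frac{9 + z}{8 + M}$ ($I{\left(z,M \right)} = M z + \frac{z + 9}{M + 8} = M z + \frac{9 + z}{8 + M}$)
$p{\left(k \right)} = k$ ($p{\left(k \right)} = k + 0 = k$)
$p{\left(3 \right)} I{\left(6,2 \right)} = 3 \frac{9 + 6 + 6 \cdot 2^{2} + 8 \cdot 2 \cdot 6}{8 + 2} = 3 \frac{9 + 6 + 6 \cdot 4 + 96}{10} = 3 \frac{9 + 6 + 24 + 96}{10} = 3 \cdot \frac{1}{10} \cdot 135 = 3 \cdot \frac{27}{2} = \frac{81}{2}$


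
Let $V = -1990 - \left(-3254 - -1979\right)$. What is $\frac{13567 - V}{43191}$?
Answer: $\frac{14282}{43191} \approx 0.33067$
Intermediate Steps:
$V = -715$ ($V = -1990 - \left(-3254 + 1979\right) = -1990 - -1275 = -1990 + 1275 = -715$)
$\frac{13567 - V}{43191} = \frac{13567 - -715}{43191} = \left(13567 + 715\right) \frac{1}{43191} = 14282 \cdot \frac{1}{43191} = \frac{14282}{43191}$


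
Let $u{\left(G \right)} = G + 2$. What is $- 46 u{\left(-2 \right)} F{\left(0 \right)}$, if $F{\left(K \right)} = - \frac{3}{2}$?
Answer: $0$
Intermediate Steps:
$u{\left(G \right)} = 2 + G$
$F{\left(K \right)} = - \frac{3}{2}$ ($F{\left(K \right)} = \left(-3\right) \frac{1}{2} = - \frac{3}{2}$)
$- 46 u{\left(-2 \right)} F{\left(0 \right)} = - 46 \left(2 - 2\right) \left(- \frac{3}{2}\right) = \left(-46\right) 0 \left(- \frac{3}{2}\right) = 0 \left(- \frac{3}{2}\right) = 0$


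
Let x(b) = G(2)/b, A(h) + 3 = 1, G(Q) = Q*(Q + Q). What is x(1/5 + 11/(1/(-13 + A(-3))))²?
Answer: 25/10609 ≈ 0.0023565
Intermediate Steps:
G(Q) = 2*Q² (G(Q) = Q*(2*Q) = 2*Q²)
A(h) = -2 (A(h) = -3 + 1 = -2)
x(b) = 8/b (x(b) = (2*2²)/b = (2*4)/b = 8/b)
x(1/5 + 11/(1/(-13 + A(-3))))² = (8/(1/5 + 11/(1/(-13 - 2))))² = (8/(1*(⅕) + 11/(1/(-15))))² = (8/(⅕ + 11/(-1/15)))² = (8/(⅕ + 11*(-15)))² = (8/(⅕ - 165))² = (8/(-824/5))² = (8*(-5/824))² = (-5/103)² = 25/10609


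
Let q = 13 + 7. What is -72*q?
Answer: -1440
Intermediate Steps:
q = 20
-72*q = -72*20 = -1440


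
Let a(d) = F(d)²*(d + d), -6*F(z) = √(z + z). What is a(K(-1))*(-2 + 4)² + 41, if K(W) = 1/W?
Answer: 373/9 ≈ 41.444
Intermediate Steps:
F(z) = -√2*√z/6 (F(z) = -√(z + z)/6 = -√2*√z/6)
a(d) = d²/9 (a(d) = (-√2*√d/6)²*(d + d) = (d/18)*(2*d) = d²/9)
a(K(-1))*(-2 + 4)² + 41 = ((1/(-1))²/9)*(-2 + 4)² + 41 = ((⅑)*(-1)²)*2² + 41 = ((⅑)*1)*4 + 41 = (⅑)*4 + 41 = 4/9 + 41 = 373/9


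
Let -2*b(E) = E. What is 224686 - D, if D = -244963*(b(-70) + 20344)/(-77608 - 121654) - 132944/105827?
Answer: 4209748435146713/21087299674 ≈ 1.9963e+5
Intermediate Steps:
b(E) = -E/2
D = 528272579405651/21087299674 (D = -244963*(-½*(-70) + 20344)/(-77608 - 121654) - 132944/105827 = -244963/((-199262/(35 + 20344))) - 132944*1/105827 = -244963/((-199262/20379)) - 132944/105827 = -244963/((-199262*1/20379)) - 132944/105827 = -244963/(-199262/20379) - 132944/105827 = -244963*(-20379/199262) - 132944/105827 = 4992100977/199262 - 132944/105827 = 528272579405651/21087299674 ≈ 25052.)
224686 - D = 224686 - 1*528272579405651/21087299674 = 224686 - 528272579405651/21087299674 = 4209748435146713/21087299674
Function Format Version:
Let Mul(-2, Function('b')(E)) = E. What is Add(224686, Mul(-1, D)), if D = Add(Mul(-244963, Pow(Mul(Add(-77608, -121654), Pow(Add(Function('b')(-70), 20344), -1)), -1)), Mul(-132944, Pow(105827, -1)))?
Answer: Rational(4209748435146713, 21087299674) ≈ 1.9963e+5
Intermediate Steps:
Function('b')(E) = Mul(Rational(-1, 2), E)
D = Rational(528272579405651, 21087299674) (D = Add(Mul(-244963, Pow(Mul(Add(-77608, -121654), Pow(Add(Mul(Rational(-1, 2), -70), 20344), -1)), -1)), Mul(-132944, Pow(105827, -1))) = Add(Mul(-244963, Pow(Mul(-199262, Pow(Add(35, 20344), -1)), -1)), Mul(-132944, Rational(1, 105827))) = Add(Mul(-244963, Pow(Mul(-199262, Pow(20379, -1)), -1)), Rational(-132944, 105827)) = Add(Mul(-244963, Pow(Mul(-199262, Rational(1, 20379)), -1)), Rational(-132944, 105827)) = Add(Mul(-244963, Pow(Rational(-199262, 20379), -1)), Rational(-132944, 105827)) = Add(Mul(-244963, Rational(-20379, 199262)), Rational(-132944, 105827)) = Add(Rational(4992100977, 199262), Rational(-132944, 105827)) = Rational(528272579405651, 21087299674) ≈ 25052.)
Add(224686, Mul(-1, D)) = Add(224686, Mul(-1, Rational(528272579405651, 21087299674))) = Add(224686, Rational(-528272579405651, 21087299674)) = Rational(4209748435146713, 21087299674)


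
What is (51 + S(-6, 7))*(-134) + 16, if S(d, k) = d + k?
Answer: -6952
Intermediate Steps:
(51 + S(-6, 7))*(-134) + 16 = (51 + (-6 + 7))*(-134) + 16 = (51 + 1)*(-134) + 16 = 52*(-134) + 16 = -6968 + 16 = -6952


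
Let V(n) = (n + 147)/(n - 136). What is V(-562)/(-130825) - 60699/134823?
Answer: -369522448713/820765122970 ≈ -0.45022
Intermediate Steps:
V(n) = (147 + n)/(-136 + n)
V(-562)/(-130825) - 60699/134823 = ((147 - 562)/(-136 - 562))/(-130825) - 60699/134823 = (-415/(-698))*(-1/130825) - 60699*1/134823 = -1/698*(-415)*(-1/130825) - 20233/44941 = (415/698)*(-1/130825) - 20233/44941 = -83/18263170 - 20233/44941 = -369522448713/820765122970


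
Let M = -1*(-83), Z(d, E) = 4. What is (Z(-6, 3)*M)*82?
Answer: 27224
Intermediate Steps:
M = 83
(Z(-6, 3)*M)*82 = (4*83)*82 = 332*82 = 27224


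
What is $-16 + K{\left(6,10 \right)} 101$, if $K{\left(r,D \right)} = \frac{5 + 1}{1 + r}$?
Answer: $\frac{494}{7} \approx 70.571$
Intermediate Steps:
$K{\left(r,D \right)} = \frac{6}{1 + r}$
$-16 + K{\left(6,10 \right)} 101 = -16 + \frac{6}{1 + 6} \cdot 101 = -16 + \frac{6}{7} \cdot 101 = -16 + \frac{606}{7} = \frac{494}{7}$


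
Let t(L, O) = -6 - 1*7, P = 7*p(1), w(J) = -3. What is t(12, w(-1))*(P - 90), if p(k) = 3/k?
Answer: 897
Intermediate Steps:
P = 21 (P = 7*(3/1) = 7*(3*1) = 7*3 = 21)
t(L, O) = -13 (t(L, O) = -6 - 7 = -13)
t(12, w(-1))*(P - 90) = -13*(21 - 90) = -13*(-69) = 897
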